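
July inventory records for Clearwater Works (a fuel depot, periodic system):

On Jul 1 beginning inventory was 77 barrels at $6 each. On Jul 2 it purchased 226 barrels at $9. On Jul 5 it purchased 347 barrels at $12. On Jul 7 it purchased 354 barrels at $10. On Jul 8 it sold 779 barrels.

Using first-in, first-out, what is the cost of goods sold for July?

COGS = $7,950

Jul 8, 779 sold [FIFO — oldest first]: 77 @ $6 + 226 @ $9 + 347 @ $12 + 129 @ $10 = $7,950
Ending inventory: 225 @ $10 = $2,250
Check: goods available $10,200 = COGS $7,950 + ending $2,250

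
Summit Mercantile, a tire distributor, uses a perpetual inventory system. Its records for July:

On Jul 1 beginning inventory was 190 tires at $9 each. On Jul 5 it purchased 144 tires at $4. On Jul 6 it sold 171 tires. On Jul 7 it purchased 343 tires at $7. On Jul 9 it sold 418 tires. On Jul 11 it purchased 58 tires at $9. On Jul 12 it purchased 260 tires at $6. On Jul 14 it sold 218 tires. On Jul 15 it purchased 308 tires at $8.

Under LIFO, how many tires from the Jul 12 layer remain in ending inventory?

Jul 6, 171 sold [LIFO — newest first]: 144 @ $4 + 27 @ $9 = $819
Jul 9, 418 sold [LIFO — newest first]: 343 @ $7 + 75 @ $9 = $3,076
Jul 14, 218 sold [LIFO — newest first]: 218 @ $6 = $1,308
Total COGS = $819 + $3,076 + $1,308 = $5,203
Ending inventory: 88 @ $9 + 58 @ $9 + 42 @ $6 + 308 @ $8 = $4,030

42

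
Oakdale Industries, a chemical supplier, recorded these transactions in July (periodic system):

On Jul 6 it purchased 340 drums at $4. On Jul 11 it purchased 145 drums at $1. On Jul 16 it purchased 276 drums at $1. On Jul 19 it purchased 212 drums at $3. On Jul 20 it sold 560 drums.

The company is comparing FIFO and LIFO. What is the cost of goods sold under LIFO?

FIFO COGS: 340 @ $4 + 145 @ $1 + 75 @ $1 = $1,580
LIFO COGS: 212 @ $3 + 276 @ $1 + 72 @ $1 = $984

COGS = $984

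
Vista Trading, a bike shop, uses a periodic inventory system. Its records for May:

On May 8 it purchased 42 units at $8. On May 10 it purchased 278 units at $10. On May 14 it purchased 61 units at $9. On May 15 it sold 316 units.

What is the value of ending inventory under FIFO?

May 15, 316 sold [FIFO — oldest first]: 42 @ $8 + 274 @ $10 = $3,076
Ending inventory: 4 @ $10 + 61 @ $9 = $589
Check: goods available $3,665 = COGS $3,076 + ending $589

Ending inventory = $589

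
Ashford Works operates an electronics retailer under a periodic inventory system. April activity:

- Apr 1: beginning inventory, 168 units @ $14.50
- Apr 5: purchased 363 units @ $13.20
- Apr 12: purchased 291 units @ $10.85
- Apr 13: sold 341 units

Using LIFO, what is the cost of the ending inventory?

Ending inventory = $6,567.60

Apr 13, 341 sold [LIFO — newest first]: 291 @ $10.85 + 50 @ $13.20 = $3,817.35
Ending inventory: 168 @ $14.50 + 313 @ $13.20 = $6,567.60
Check: goods available $10,384.95 = COGS $3,817.35 + ending $6,567.60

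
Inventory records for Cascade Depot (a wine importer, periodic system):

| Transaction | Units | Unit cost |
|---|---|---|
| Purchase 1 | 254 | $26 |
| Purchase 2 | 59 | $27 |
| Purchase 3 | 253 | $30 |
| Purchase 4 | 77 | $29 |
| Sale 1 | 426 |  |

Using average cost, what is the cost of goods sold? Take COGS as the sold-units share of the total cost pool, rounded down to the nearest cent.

Sale 1, sell 426: 426/643 × $18,020.00 → $11,938.60
Ending inventory (cost pool remaining) = $6,081.40

COGS = $11,938.60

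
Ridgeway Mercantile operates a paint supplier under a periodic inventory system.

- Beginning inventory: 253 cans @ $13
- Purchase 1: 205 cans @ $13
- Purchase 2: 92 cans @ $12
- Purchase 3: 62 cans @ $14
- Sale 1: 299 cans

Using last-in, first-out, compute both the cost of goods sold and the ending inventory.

Sale 1 (299) [LIFO — newest first]: 62 @ $14 + 92 @ $12 + 145 @ $13 = $3,857
Ending inventory: 253 @ $13 + 60 @ $13 = $4,069

COGS = $3,857; ending inventory = $4,069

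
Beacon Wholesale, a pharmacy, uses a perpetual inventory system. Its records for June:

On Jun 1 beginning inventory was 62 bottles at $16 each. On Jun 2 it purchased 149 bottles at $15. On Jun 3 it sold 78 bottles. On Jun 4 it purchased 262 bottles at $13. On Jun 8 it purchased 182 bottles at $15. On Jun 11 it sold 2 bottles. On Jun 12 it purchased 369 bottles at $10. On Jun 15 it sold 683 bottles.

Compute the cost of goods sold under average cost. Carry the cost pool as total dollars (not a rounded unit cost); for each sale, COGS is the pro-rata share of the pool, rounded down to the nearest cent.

After Jun 1: 62 on hand, pool $992.00 (≈ $16.0000 each)
After Jun 2: 211 on hand, pool $3,227.00 (≈ $15.2938 each)
Jun 3, sell 78: 78/211 × $3,227.00 → $1,192.91
After Jun 4: 395 on hand, pool $5,440.09 (≈ $13.7724 each)
After Jun 8: 577 on hand, pool $8,170.09 (≈ $14.1596 each)
Jun 11, sell 2: 2/577 × $8,170.09 → $28.31
After Jun 12: 944 on hand, pool $11,831.78 (≈ $12.5337 each)
Jun 15, sell 683: 683/944 × $11,831.78 → $8,560.49
Total COGS = $1,192.91 + $28.31 + $8,560.49 = $9,781.71
Ending inventory (cost pool remaining) = $3,271.29

COGS = $9,781.71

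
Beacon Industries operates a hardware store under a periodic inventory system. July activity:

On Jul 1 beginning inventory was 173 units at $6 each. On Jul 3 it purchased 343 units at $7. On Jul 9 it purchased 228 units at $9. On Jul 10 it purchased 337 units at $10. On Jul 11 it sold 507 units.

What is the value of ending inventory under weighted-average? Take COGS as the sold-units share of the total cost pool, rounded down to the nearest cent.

Ending inventory = $4,705.11

Jul 11, sell 507: 507/1081 × $8,861.00 → $4,155.89
Ending inventory (cost pool remaining) = $4,705.11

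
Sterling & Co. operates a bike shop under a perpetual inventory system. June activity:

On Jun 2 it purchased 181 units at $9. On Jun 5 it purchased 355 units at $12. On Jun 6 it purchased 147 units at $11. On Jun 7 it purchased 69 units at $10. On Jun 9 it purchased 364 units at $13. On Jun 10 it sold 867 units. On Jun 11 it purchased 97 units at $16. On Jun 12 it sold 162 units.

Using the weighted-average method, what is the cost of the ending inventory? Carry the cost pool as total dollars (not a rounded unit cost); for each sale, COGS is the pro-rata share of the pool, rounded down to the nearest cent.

After Jun 2: 181 on hand, pool $1,629.00 (≈ $9.0000 each)
After Jun 5: 536 on hand, pool $5,889.00 (≈ $10.9869 each)
After Jun 6: 683 on hand, pool $7,506.00 (≈ $10.9898 each)
After Jun 7: 752 on hand, pool $8,196.00 (≈ $10.8989 each)
After Jun 9: 1116 on hand, pool $12,928.00 (≈ $11.5842 each)
Jun 10, sell 867: 867/1116 × $12,928.00 → $10,043.52
After Jun 11: 346 on hand, pool $4,436.48 (≈ $12.8222 each)
Jun 12, sell 162: 162/346 × $4,436.48 → $2,077.19
Total COGS = $10,043.52 + $2,077.19 = $12,120.71
Ending inventory (cost pool remaining) = $2,359.29

Ending inventory = $2,359.29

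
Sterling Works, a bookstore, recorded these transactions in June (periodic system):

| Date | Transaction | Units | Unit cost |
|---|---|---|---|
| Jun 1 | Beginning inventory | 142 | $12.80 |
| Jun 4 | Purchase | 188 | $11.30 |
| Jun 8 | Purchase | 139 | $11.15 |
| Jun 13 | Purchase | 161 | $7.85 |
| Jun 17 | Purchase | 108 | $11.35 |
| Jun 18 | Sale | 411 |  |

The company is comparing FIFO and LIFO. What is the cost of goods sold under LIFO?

COGS = $4,073.40

FIFO COGS: 142 @ $12.80 + 188 @ $11.30 + 81 @ $11.15 = $4,845.15
LIFO COGS: 108 @ $11.35 + 161 @ $7.85 + 139 @ $11.15 + 3 @ $11.30 = $4,073.40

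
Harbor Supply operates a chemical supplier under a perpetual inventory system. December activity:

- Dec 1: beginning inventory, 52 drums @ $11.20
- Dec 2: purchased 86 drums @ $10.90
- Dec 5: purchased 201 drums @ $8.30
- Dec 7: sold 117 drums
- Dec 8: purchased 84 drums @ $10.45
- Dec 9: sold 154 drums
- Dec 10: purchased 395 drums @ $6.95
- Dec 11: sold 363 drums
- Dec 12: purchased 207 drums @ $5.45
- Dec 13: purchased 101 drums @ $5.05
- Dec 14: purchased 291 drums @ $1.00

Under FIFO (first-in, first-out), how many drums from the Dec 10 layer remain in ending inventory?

Dec 7, 117 sold [FIFO — oldest first]: 52 @ $11.20 + 65 @ $10.90 = $1,290.90
Dec 9, 154 sold [FIFO — oldest first]: 21 @ $10.90 + 133 @ $8.30 = $1,332.80
Dec 11, 363 sold [FIFO — oldest first]: 68 @ $8.30 + 84 @ $10.45 + 211 @ $6.95 = $2,908.65
Total COGS = $1,290.90 + $1,332.80 + $2,908.65 = $5,532.35
Ending inventory: 184 @ $6.95 + 207 @ $5.45 + 101 @ $5.05 + 291 @ $1.00 = $3,208.00
Check: goods available $8,740.35 = COGS $5,532.35 + ending $3,208.00

184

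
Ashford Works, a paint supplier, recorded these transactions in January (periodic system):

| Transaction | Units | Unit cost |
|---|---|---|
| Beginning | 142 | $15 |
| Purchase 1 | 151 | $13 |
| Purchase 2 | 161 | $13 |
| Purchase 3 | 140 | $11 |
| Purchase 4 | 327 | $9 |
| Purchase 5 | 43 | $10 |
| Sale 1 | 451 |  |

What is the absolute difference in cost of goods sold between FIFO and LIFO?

$1,883

FIFO COGS: 142 @ $15 + 151 @ $13 + 158 @ $13 = $6,147
LIFO COGS: 43 @ $10 + 327 @ $9 + 81 @ $11 = $4,264
Difference = |$6,147 − $4,264| = $1,883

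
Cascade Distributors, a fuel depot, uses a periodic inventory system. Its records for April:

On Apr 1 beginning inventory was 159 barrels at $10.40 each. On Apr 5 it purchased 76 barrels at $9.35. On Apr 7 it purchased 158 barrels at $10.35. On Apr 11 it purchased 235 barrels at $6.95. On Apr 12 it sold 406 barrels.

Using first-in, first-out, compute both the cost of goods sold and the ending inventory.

COGS = $4,089.85; ending inventory = $1,542.90

Apr 12, 406 sold [FIFO — oldest first]: 159 @ $10.40 + 76 @ $9.35 + 158 @ $10.35 + 13 @ $6.95 = $4,089.85
Ending inventory: 222 @ $6.95 = $1,542.90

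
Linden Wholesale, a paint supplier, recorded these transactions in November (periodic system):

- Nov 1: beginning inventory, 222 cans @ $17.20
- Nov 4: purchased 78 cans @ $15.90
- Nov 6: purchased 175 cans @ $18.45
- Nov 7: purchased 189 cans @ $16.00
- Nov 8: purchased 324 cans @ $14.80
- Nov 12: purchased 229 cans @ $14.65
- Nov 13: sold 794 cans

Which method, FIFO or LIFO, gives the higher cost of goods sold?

FIFO COGS: 222 @ $17.20 + 78 @ $15.90 + 175 @ $18.45 + 189 @ $16.00 + 130 @ $14.80 = $13,235.35
LIFO COGS: 229 @ $14.65 + 324 @ $14.80 + 189 @ $16.00 + 52 @ $18.45 = $12,133.45

FIFO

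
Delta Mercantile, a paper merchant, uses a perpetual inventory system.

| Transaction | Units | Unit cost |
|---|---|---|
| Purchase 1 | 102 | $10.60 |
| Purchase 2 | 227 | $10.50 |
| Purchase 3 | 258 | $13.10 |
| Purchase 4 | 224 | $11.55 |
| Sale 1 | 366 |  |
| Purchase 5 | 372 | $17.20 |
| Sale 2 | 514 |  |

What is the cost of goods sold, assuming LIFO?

Sale 1 (366) [LIFO — newest first]: 224 @ $11.55 + 142 @ $13.10 = $4,447.40
Sale 2 (514) [LIFO — newest first]: 372 @ $17.20 + 116 @ $13.10 + 26 @ $10.50 = $8,191.00
Total COGS = $4,447.40 + $8,191.00 = $12,638.40
Ending inventory: 102 @ $10.60 + 201 @ $10.50 = $3,191.70

COGS = $12,638.40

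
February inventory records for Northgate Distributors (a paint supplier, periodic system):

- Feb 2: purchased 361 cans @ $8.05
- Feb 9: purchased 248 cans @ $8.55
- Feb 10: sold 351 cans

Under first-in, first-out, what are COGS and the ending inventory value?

COGS = $2,825.55; ending inventory = $2,200.90

Feb 10, 351 sold [FIFO — oldest first]: 351 @ $8.05 = $2,825.55
Ending inventory: 10 @ $8.05 + 248 @ $8.55 = $2,200.90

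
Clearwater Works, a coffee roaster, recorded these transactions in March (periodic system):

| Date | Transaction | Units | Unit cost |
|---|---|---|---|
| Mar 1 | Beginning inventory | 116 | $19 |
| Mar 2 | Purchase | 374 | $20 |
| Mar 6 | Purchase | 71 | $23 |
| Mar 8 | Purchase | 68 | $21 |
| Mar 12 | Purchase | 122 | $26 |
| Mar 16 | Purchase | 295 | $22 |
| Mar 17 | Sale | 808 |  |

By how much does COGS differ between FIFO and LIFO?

FIFO COGS: 116 @ $19 + 374 @ $20 + 71 @ $23 + 68 @ $21 + 122 @ $26 + 57 @ $22 = $17,171
LIFO COGS: 295 @ $22 + 122 @ $26 + 68 @ $21 + 71 @ $23 + 252 @ $20 = $17,763
Difference = |$17,171 − $17,763| = $592

$592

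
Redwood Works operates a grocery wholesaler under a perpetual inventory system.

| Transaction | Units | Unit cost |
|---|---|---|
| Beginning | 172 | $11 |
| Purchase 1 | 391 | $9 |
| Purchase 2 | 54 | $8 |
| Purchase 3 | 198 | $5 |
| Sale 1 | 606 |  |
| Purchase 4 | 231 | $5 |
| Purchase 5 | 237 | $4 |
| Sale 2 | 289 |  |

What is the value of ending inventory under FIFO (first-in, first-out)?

Sale 1 (606) [FIFO — oldest first]: 172 @ $11 + 391 @ $9 + 43 @ $8 = $5,755
Sale 2 (289) [FIFO — oldest first]: 11 @ $8 + 198 @ $5 + 80 @ $5 = $1,478
Total COGS = $5,755 + $1,478 = $7,233
Ending inventory: 151 @ $5 + 237 @ $4 = $1,703
Check: goods available $8,936 = COGS $7,233 + ending $1,703

Ending inventory = $1,703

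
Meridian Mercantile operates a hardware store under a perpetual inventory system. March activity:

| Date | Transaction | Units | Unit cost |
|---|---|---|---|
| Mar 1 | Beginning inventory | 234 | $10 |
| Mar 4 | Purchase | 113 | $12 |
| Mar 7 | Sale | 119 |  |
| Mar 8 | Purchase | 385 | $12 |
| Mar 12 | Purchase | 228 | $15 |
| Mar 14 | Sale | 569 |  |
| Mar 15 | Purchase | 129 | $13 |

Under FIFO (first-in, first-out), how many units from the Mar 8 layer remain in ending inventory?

Mar 7, 119 sold [FIFO — oldest first]: 119 @ $10 = $1,190
Mar 14, 569 sold [FIFO — oldest first]: 115 @ $10 + 113 @ $12 + 341 @ $12 = $6,598
Total COGS = $1,190 + $6,598 = $7,788
Ending inventory: 44 @ $12 + 228 @ $15 + 129 @ $13 = $5,625
Check: goods available $13,413 = COGS $7,788 + ending $5,625

44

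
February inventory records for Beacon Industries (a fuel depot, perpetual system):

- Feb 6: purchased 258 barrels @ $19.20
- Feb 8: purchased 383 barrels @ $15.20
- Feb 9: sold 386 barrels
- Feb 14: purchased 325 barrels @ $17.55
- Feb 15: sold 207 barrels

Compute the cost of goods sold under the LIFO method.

Feb 9, 386 sold [LIFO — newest first]: 383 @ $15.20 + 3 @ $19.20 = $5,879.20
Feb 15, 207 sold [LIFO — newest first]: 207 @ $17.55 = $3,632.85
Total COGS = $5,879.20 + $3,632.85 = $9,512.05
Ending inventory: 255 @ $19.20 + 118 @ $17.55 = $6,966.90
Check: goods available $16,478.95 = COGS $9,512.05 + ending $6,966.90

COGS = $9,512.05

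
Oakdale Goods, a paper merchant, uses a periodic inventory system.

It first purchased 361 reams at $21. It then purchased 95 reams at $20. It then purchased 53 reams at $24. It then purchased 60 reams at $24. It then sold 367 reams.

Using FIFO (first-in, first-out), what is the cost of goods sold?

Sale 1 (367) [FIFO — oldest first]: 361 @ $21 + 6 @ $20 = $7,701
Ending inventory: 89 @ $20 + 53 @ $24 + 60 @ $24 = $4,492
Check: goods available $12,193 = COGS $7,701 + ending $4,492

COGS = $7,701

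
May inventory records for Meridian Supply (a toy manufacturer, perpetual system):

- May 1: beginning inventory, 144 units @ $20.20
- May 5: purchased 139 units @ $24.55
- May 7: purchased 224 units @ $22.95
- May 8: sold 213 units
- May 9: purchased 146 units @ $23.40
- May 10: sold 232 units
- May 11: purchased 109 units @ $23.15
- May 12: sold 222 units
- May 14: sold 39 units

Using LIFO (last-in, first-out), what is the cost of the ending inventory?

Ending inventory = $1,131.20

May 8, 213 sold [LIFO — newest first]: 213 @ $22.95 = $4,888.35
May 10, 232 sold [LIFO — newest first]: 146 @ $23.40 + 11 @ $22.95 + 75 @ $24.55 = $5,510.10
May 12, 222 sold [LIFO — newest first]: 109 @ $23.15 + 64 @ $24.55 + 49 @ $20.20 = $5,084.35
May 14, 39 sold [LIFO — newest first]: 39 @ $20.20 = $787.80
Total COGS = $4,888.35 + $5,510.10 + $5,084.35 + $787.80 = $16,270.60
Ending inventory: 56 @ $20.20 = $1,131.20
Check: goods available $17,401.80 = COGS $16,270.60 + ending $1,131.20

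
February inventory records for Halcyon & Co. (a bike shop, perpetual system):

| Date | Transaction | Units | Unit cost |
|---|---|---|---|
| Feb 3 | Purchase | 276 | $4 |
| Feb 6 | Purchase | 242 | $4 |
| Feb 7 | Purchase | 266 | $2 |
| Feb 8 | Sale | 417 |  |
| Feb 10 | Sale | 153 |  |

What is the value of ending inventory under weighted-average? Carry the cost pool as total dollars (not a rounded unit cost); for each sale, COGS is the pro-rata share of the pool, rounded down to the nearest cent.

Ending inventory = $710.79

After Feb 3: 276 on hand, pool $1,104.00 (≈ $4.0000 each)
After Feb 6: 518 on hand, pool $2,072.00 (≈ $4.0000 each)
After Feb 7: 784 on hand, pool $2,604.00 (≈ $3.3214 each)
Feb 8, sell 417: 417/784 × $2,604.00 → $1,385.03
Feb 10, sell 153: 153/367 × $1,218.97 → $508.18
Total COGS = $1,385.03 + $508.18 = $1,893.21
Ending inventory (cost pool remaining) = $710.79
Check: goods available $2,604.00 = COGS $1,893.21 + ending $710.79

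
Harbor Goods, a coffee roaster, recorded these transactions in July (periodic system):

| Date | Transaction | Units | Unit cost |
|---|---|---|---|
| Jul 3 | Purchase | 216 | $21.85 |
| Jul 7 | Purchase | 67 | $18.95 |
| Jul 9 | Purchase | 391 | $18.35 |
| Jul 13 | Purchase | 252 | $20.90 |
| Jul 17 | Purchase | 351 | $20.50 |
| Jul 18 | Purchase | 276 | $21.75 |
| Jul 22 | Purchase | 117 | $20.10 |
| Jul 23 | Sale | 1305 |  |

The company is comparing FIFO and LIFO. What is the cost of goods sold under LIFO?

COGS = $26,487.15

FIFO COGS: 216 @ $21.85 + 67 @ $18.95 + 391 @ $18.35 + 252 @ $20.90 + 351 @ $20.50 + 28 @ $21.75 = $26,235.40
LIFO COGS: 117 @ $20.10 + 276 @ $21.75 + 351 @ $20.50 + 252 @ $20.90 + 309 @ $18.35 = $26,487.15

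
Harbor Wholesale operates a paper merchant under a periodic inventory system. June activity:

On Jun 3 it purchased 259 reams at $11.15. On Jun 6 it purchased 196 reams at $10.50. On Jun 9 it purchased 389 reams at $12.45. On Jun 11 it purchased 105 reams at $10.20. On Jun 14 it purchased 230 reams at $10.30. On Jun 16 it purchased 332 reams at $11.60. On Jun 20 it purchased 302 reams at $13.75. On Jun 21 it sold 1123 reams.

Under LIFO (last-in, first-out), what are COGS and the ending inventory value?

COGS = $13,361.00; ending inventory = $7,871.60

Jun 21, 1123 sold [LIFO — newest first]: 302 @ $13.75 + 332 @ $11.60 + 230 @ $10.30 + 105 @ $10.20 + 154 @ $12.45 = $13,361.00
Ending inventory: 259 @ $11.15 + 196 @ $10.50 + 235 @ $12.45 = $7,871.60
Check: goods available $21,232.60 = COGS $13,361.00 + ending $7,871.60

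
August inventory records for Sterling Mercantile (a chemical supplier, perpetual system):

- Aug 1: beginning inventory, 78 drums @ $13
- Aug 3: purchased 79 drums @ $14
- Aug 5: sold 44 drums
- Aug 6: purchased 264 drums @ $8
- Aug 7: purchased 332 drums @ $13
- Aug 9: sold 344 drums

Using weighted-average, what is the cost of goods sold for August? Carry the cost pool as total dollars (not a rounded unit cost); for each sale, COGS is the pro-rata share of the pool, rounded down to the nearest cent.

COGS = $4,453.27

After Aug 1: 78 on hand, pool $1,014.00 (≈ $13.0000 each)
After Aug 3: 157 on hand, pool $2,120.00 (≈ $13.5032 each)
Aug 5, sell 44: 44/157 × $2,120.00 → $594.14
After Aug 6: 377 on hand, pool $3,637.86 (≈ $9.6495 each)
After Aug 7: 709 on hand, pool $7,953.86 (≈ $11.2184 each)
Aug 9, sell 344: 344/709 × $7,953.86 → $3,859.13
Total COGS = $594.14 + $3,859.13 = $4,453.27
Ending inventory (cost pool remaining) = $4,094.73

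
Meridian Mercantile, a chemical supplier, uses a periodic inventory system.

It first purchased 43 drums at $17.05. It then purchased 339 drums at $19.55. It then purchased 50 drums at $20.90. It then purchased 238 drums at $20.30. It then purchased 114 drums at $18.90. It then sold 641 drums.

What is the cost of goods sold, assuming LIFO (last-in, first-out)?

Sale 1 (641) [LIFO — newest first]: 114 @ $18.90 + 238 @ $20.30 + 50 @ $20.90 + 239 @ $19.55 = $12,703.45
Ending inventory: 43 @ $17.05 + 100 @ $19.55 = $2,688.15
Check: goods available $15,391.60 = COGS $12,703.45 + ending $2,688.15

COGS = $12,703.45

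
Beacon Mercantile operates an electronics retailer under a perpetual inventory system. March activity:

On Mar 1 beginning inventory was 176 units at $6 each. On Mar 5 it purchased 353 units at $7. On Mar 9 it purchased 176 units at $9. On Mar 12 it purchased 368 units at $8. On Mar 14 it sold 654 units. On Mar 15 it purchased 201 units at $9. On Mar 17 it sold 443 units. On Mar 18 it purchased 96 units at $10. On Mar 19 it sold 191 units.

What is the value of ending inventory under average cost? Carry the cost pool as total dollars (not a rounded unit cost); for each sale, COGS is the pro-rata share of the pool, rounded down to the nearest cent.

Ending inventory = $713.20

After Mar 1: 176 on hand, pool $1,056.00 (≈ $6.0000 each)
After Mar 5: 529 on hand, pool $3,527.00 (≈ $6.6673 each)
After Mar 9: 705 on hand, pool $5,111.00 (≈ $7.2496 each)
After Mar 12: 1073 on hand, pool $8,055.00 (≈ $7.5070 each)
Mar 14, sell 654: 654/1073 × $8,055.00 → $4,909.57
After Mar 15: 620 on hand, pool $4,954.43 (≈ $7.9910 each)
Mar 17, sell 443: 443/620 × $4,954.43 → $3,540.02
After Mar 18: 273 on hand, pool $2,374.41 (≈ $8.6975 each)
Mar 19, sell 191: 191/273 × $2,374.41 → $1,661.21
Total COGS = $4,909.57 + $3,540.02 + $1,661.21 = $10,110.80
Ending inventory (cost pool remaining) = $713.20
Check: goods available $10,824.00 = COGS $10,110.80 + ending $713.20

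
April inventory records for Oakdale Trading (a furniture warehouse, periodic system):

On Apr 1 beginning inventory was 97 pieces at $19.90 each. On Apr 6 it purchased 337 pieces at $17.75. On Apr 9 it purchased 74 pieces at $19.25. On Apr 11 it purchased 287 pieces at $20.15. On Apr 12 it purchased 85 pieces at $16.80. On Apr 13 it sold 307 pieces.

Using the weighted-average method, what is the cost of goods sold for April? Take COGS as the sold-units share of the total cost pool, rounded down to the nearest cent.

Apr 13, sell 307: 307/880 × $16,547.60 → $5,772.85
Ending inventory (cost pool remaining) = $10,774.75

COGS = $5,772.85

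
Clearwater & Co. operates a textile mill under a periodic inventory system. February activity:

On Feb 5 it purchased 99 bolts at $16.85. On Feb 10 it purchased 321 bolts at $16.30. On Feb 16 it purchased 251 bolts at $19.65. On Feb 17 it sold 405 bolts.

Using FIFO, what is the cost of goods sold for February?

COGS = $6,655.95

Feb 17, 405 sold [FIFO — oldest first]: 99 @ $16.85 + 306 @ $16.30 = $6,655.95
Ending inventory: 15 @ $16.30 + 251 @ $19.65 = $5,176.65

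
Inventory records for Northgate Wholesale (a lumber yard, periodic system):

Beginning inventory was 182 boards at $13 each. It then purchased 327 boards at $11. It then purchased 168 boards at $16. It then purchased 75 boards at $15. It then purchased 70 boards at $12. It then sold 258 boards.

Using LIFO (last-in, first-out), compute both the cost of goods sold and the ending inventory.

COGS = $3,773; ending inventory = $6,843

Sale 1 (258) [LIFO — newest first]: 70 @ $12 + 75 @ $15 + 113 @ $16 = $3,773
Ending inventory: 182 @ $13 + 327 @ $11 + 55 @ $16 = $6,843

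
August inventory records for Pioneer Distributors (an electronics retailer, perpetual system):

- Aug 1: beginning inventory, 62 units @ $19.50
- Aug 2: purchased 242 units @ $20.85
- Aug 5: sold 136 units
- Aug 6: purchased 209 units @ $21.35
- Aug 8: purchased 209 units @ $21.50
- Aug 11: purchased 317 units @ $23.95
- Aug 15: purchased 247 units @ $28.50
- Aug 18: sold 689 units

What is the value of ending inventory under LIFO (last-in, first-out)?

Aug 5, 136 sold [LIFO — newest first]: 136 @ $20.85 = $2,835.60
Aug 18, 689 sold [LIFO — newest first]: 247 @ $28.50 + 317 @ $23.95 + 125 @ $21.50 = $17,319.15
Total COGS = $2,835.60 + $17,319.15 = $20,154.75
Ending inventory: 62 @ $19.50 + 106 @ $20.85 + 209 @ $21.35 + 84 @ $21.50 = $9,687.25
Check: goods available $29,842.00 = COGS $20,154.75 + ending $9,687.25

Ending inventory = $9,687.25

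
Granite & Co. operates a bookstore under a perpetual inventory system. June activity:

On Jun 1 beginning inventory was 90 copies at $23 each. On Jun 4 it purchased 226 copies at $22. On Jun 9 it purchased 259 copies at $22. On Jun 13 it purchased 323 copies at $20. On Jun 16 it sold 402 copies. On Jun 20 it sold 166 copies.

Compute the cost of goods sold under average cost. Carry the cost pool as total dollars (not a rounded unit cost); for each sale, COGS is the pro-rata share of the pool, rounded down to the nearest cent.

After Jun 1: 90 on hand, pool $2,070.00 (≈ $23.0000 each)
After Jun 4: 316 on hand, pool $7,042.00 (≈ $22.2848 each)
After Jun 9: 575 on hand, pool $12,740.00 (≈ $22.1565 each)
After Jun 13: 898 on hand, pool $19,200.00 (≈ $21.3808 each)
Jun 16, sell 402: 402/898 × $19,200.00 → $8,595.10
Jun 20, sell 166: 166/496 × $10,604.90 → $3,549.22
Total COGS = $8,595.10 + $3,549.22 = $12,144.32
Ending inventory (cost pool remaining) = $7,055.68
Check: goods available $19,200.00 = COGS $12,144.32 + ending $7,055.68

COGS = $12,144.32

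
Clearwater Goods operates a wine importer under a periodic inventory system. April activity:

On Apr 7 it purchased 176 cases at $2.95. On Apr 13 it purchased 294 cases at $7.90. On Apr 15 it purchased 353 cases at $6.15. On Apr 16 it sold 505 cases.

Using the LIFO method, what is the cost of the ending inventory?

Ending inventory = $1,641.00

Apr 16, 505 sold [LIFO — newest first]: 353 @ $6.15 + 152 @ $7.90 = $3,371.75
Ending inventory: 176 @ $2.95 + 142 @ $7.90 = $1,641.00
Check: goods available $5,012.75 = COGS $3,371.75 + ending $1,641.00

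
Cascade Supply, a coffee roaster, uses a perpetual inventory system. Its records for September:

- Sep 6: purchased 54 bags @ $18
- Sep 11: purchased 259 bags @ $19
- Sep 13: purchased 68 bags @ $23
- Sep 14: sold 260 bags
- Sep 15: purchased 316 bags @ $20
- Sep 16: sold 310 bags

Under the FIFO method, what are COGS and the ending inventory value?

COGS = $11,237; ending inventory = $2,540

Sep 14, 260 sold [FIFO — oldest first]: 54 @ $18 + 206 @ $19 = $4,886
Sep 16, 310 sold [FIFO — oldest first]: 53 @ $19 + 68 @ $23 + 189 @ $20 = $6,351
Total COGS = $4,886 + $6,351 = $11,237
Ending inventory: 127 @ $20 = $2,540
Check: goods available $13,777 = COGS $11,237 + ending $2,540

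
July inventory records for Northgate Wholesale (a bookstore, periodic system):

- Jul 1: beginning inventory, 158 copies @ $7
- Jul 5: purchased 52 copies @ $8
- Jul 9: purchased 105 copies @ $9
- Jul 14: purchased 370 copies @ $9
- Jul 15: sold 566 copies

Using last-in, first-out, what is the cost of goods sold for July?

COGS = $4,964

Jul 15, 566 sold [LIFO — newest first]: 370 @ $9 + 105 @ $9 + 52 @ $8 + 39 @ $7 = $4,964
Ending inventory: 119 @ $7 = $833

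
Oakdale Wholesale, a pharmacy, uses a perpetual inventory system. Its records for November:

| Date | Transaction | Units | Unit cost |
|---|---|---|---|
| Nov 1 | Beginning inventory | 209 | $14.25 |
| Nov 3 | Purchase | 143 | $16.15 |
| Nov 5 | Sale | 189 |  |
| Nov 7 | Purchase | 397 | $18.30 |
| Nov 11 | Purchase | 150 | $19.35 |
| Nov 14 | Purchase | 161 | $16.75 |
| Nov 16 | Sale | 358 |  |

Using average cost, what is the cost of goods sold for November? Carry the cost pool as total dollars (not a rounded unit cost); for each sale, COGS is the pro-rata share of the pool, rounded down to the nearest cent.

After Nov 1: 209 on hand, pool $2,978.25 (≈ $14.2500 each)
After Nov 3: 352 on hand, pool $5,287.70 (≈ $15.0219 each)
Nov 5, sell 189: 189/352 × $5,287.70 → $2,839.13
After Nov 7: 560 on hand, pool $9,713.67 (≈ $17.3458 each)
After Nov 11: 710 on hand, pool $12,616.17 (≈ $17.7693 each)
After Nov 14: 871 on hand, pool $15,312.92 (≈ $17.5808 each)
Nov 16, sell 358: 358/871 × $15,312.92 → $6,293.94
Total COGS = $2,839.13 + $6,293.94 = $9,133.07
Ending inventory (cost pool remaining) = $9,018.98

COGS = $9,133.07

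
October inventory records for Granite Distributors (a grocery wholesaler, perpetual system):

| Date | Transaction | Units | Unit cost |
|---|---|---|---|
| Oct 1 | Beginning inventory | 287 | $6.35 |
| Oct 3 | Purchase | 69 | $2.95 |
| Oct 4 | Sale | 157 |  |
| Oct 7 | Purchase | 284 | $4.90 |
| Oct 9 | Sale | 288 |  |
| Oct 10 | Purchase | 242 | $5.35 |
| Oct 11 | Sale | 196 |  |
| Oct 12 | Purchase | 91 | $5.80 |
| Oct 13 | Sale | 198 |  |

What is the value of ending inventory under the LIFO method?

Oct 4, 157 sold [LIFO — newest first]: 69 @ $2.95 + 88 @ $6.35 = $762.35
Oct 9, 288 sold [LIFO — newest first]: 284 @ $4.90 + 4 @ $6.35 = $1,417.00
Oct 11, 196 sold [LIFO — newest first]: 196 @ $5.35 = $1,048.60
Oct 13, 198 sold [LIFO — newest first]: 91 @ $5.80 + 46 @ $5.35 + 61 @ $6.35 = $1,161.25
Total COGS = $762.35 + $1,417.00 + $1,048.60 + $1,161.25 = $4,389.20
Ending inventory: 134 @ $6.35 = $850.90

Ending inventory = $850.90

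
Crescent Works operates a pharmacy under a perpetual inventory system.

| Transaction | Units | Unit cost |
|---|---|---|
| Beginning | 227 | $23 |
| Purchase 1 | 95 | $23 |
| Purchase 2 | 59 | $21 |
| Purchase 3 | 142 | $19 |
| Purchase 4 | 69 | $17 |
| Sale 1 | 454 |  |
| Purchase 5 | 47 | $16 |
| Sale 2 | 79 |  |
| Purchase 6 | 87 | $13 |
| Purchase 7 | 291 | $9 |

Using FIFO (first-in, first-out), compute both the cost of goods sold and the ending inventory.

Sale 1 (454) [FIFO — oldest first]: 227 @ $23 + 95 @ $23 + 59 @ $21 + 73 @ $19 = $10,032
Sale 2 (79) [FIFO — oldest first]: 69 @ $19 + 10 @ $17 = $1,481
Total COGS = $10,032 + $1,481 = $11,513
Ending inventory: 59 @ $17 + 47 @ $16 + 87 @ $13 + 291 @ $9 = $5,505
Check: goods available $17,018 = COGS $11,513 + ending $5,505

COGS = $11,513; ending inventory = $5,505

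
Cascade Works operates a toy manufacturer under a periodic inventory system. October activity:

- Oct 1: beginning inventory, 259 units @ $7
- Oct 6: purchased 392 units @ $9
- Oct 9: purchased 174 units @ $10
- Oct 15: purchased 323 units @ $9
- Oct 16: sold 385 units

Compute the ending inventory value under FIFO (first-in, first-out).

Ending inventory = $7,041

Oct 16, 385 sold [FIFO — oldest first]: 259 @ $7 + 126 @ $9 = $2,947
Ending inventory: 266 @ $9 + 174 @ $10 + 323 @ $9 = $7,041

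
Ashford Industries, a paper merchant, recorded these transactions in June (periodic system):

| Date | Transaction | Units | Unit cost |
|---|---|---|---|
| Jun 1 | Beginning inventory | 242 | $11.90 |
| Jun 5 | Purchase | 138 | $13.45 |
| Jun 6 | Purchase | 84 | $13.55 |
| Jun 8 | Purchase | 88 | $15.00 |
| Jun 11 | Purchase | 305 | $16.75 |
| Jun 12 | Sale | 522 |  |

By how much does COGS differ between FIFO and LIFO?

$1,428.10

FIFO COGS: 242 @ $11.90 + 138 @ $13.45 + 84 @ $13.55 + 58 @ $15.00 = $6,744.10
LIFO COGS: 305 @ $16.75 + 88 @ $15.00 + 84 @ $13.55 + 45 @ $13.45 = $8,172.20
Difference = |$6,744.10 − $8,172.20| = $1,428.10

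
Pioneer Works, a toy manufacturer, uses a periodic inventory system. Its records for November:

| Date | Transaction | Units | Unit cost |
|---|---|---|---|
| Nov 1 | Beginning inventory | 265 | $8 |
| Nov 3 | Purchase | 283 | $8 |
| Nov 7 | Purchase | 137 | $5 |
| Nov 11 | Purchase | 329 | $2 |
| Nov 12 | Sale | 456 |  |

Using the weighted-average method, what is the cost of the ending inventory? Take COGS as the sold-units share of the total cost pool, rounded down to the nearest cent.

Nov 12, sell 456: 456/1014 × $5,727.00 → $2,575.45
Ending inventory (cost pool remaining) = $3,151.55
Check: goods available $5,727.00 = COGS $2,575.45 + ending $3,151.55

Ending inventory = $3,151.55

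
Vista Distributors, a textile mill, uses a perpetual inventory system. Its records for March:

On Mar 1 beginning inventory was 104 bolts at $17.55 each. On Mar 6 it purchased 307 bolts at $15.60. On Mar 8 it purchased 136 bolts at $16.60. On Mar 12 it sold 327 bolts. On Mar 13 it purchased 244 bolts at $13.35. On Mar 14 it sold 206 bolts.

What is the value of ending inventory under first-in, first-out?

Mar 12, 327 sold [FIFO — oldest first]: 104 @ $17.55 + 223 @ $15.60 = $5,304.00
Mar 14, 206 sold [FIFO — oldest first]: 84 @ $15.60 + 122 @ $16.60 = $3,335.60
Total COGS = $5,304.00 + $3,335.60 = $8,639.60
Ending inventory: 14 @ $16.60 + 244 @ $13.35 = $3,489.80

Ending inventory = $3,489.80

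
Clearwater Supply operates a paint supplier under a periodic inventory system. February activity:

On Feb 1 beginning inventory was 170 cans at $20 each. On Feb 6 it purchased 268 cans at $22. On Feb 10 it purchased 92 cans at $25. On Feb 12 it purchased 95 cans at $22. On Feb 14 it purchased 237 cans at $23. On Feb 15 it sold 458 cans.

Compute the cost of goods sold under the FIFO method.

COGS = $9,796

Feb 15, 458 sold [FIFO — oldest first]: 170 @ $20 + 268 @ $22 + 20 @ $25 = $9,796
Ending inventory: 72 @ $25 + 95 @ $22 + 237 @ $23 = $9,341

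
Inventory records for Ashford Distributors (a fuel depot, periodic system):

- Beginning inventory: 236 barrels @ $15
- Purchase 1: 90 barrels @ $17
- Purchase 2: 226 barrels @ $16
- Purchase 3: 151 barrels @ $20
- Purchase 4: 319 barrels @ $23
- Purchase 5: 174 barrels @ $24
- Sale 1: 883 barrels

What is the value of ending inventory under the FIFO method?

Ending inventory = $7,373

Sale 1 (883) [FIFO — oldest first]: 236 @ $15 + 90 @ $17 + 226 @ $16 + 151 @ $20 + 180 @ $23 = $15,846
Ending inventory: 139 @ $23 + 174 @ $24 = $7,373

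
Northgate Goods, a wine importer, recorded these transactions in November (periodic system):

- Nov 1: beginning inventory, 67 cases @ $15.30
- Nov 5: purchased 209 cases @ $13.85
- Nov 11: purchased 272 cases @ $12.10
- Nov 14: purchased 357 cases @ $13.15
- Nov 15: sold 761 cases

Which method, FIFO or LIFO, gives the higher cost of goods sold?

FIFO COGS: 67 @ $15.30 + 209 @ $13.85 + 272 @ $12.10 + 213 @ $13.15 = $10,011.90
LIFO COGS: 357 @ $13.15 + 272 @ $12.10 + 132 @ $13.85 = $9,813.95

FIFO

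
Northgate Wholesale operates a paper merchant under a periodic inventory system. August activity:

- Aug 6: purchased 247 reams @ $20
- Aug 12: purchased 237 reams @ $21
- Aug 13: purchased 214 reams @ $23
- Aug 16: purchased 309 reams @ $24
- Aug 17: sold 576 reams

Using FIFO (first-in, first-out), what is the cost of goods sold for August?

Aug 17, 576 sold [FIFO — oldest first]: 247 @ $20 + 237 @ $21 + 92 @ $23 = $12,033
Ending inventory: 122 @ $23 + 309 @ $24 = $10,222

COGS = $12,033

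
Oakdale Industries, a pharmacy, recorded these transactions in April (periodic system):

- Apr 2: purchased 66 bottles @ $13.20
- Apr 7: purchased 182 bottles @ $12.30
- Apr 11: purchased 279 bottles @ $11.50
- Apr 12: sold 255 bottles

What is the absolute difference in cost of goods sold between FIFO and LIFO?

$257.80

FIFO COGS: 66 @ $13.20 + 182 @ $12.30 + 7 @ $11.50 = $3,190.30
LIFO COGS: 255 @ $11.50 = $2,932.50
Difference = |$3,190.30 − $2,932.50| = $257.80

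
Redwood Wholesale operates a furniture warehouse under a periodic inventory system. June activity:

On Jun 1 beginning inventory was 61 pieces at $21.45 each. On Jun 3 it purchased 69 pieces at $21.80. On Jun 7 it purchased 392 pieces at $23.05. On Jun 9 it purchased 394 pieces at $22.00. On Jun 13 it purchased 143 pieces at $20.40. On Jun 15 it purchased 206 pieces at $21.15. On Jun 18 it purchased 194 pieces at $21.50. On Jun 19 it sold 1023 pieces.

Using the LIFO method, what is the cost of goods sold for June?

Jun 19, 1023 sold [LIFO — newest first]: 194 @ $21.50 + 206 @ $21.15 + 143 @ $20.40 + 394 @ $22.00 + 86 @ $23.05 = $22,095.40
Ending inventory: 61 @ $21.45 + 69 @ $21.80 + 306 @ $23.05 = $9,865.95
Check: goods available $31,961.35 = COGS $22,095.40 + ending $9,865.95

COGS = $22,095.40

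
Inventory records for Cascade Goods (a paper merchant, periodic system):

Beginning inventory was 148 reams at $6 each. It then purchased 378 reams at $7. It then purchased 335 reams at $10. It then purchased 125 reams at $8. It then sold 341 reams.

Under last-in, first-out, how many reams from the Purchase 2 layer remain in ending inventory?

Sale 1 (341) [LIFO — newest first]: 125 @ $8 + 216 @ $10 = $3,160
Ending inventory: 148 @ $6 + 378 @ $7 + 119 @ $10 = $4,724
Check: goods available $7,884 = COGS $3,160 + ending $4,724

119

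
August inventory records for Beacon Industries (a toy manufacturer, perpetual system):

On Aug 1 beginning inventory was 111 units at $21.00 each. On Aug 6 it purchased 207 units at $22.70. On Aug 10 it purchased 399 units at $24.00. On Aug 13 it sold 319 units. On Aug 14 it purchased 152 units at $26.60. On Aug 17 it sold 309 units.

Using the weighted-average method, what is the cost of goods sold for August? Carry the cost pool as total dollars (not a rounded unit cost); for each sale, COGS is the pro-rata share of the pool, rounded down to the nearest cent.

COGS = $14,838.37

After Aug 1: 111 on hand, pool $2,331.00 (≈ $21.0000 each)
After Aug 6: 318 on hand, pool $7,029.90 (≈ $22.1066 each)
After Aug 10: 717 on hand, pool $16,605.90 (≈ $23.1603 each)
Aug 13, sell 319: 319/717 × $16,605.90 → $7,388.12
After Aug 14: 550 on hand, pool $13,260.98 (≈ $24.1109 each)
Aug 17, sell 309: 309/550 × $13,260.98 → $7,450.25
Total COGS = $7,388.12 + $7,450.25 = $14,838.37
Ending inventory (cost pool remaining) = $5,810.73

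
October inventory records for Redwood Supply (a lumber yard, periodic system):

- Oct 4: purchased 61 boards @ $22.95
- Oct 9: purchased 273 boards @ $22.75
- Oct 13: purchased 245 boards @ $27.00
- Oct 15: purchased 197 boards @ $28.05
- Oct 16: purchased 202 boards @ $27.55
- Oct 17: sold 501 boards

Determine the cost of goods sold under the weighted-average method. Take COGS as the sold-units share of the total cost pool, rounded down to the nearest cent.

COGS = $12,968.95

Oct 17, sell 501: 501/978 × $25,316.65 → $12,968.95
Ending inventory (cost pool remaining) = $12,347.70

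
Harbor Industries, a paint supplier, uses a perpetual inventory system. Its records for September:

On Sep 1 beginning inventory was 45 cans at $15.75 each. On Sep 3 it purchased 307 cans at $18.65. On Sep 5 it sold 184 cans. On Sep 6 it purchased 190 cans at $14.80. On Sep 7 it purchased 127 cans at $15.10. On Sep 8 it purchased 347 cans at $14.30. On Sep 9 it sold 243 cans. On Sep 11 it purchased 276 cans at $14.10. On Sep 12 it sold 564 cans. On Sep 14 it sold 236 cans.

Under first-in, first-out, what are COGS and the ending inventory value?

Sep 5, 184 sold [FIFO — oldest first]: 45 @ $15.75 + 139 @ $18.65 = $3,301.10
Sep 9, 243 sold [FIFO — oldest first]: 168 @ $18.65 + 75 @ $14.80 = $4,243.20
Sep 12, 564 sold [FIFO — oldest first]: 115 @ $14.80 + 127 @ $15.10 + 322 @ $14.30 = $8,224.30
Sep 14, 236 sold [FIFO — oldest first]: 25 @ $14.30 + 211 @ $14.10 = $3,332.60
Total COGS = $3,301.10 + $4,243.20 + $8,224.30 + $3,332.60 = $19,101.20
Ending inventory: 65 @ $14.10 = $916.50

COGS = $19,101.20; ending inventory = $916.50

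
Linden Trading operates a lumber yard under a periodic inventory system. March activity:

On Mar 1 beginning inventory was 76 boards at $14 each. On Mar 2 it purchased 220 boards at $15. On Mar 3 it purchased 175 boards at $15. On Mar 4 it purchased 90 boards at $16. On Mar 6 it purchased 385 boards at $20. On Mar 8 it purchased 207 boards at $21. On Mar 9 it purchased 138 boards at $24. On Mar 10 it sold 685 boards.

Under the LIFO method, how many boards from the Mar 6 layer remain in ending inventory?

45

Mar 10, 685 sold [LIFO — newest first]: 138 @ $24 + 207 @ $21 + 340 @ $20 = $14,459
Ending inventory: 76 @ $14 + 220 @ $15 + 175 @ $15 + 90 @ $16 + 45 @ $20 = $9,329
Check: goods available $23,788 = COGS $14,459 + ending $9,329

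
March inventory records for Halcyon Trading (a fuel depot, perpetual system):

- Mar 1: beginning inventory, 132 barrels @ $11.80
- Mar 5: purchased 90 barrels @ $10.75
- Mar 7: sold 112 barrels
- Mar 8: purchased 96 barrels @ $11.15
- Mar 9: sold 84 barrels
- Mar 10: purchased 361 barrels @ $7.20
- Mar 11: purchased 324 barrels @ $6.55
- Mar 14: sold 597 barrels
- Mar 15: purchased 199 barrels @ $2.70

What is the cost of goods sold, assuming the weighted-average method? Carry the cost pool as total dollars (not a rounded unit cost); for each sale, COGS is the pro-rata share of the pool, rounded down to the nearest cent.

COGS = $6,730.49

After Mar 1: 132 on hand, pool $1,557.60 (≈ $11.8000 each)
After Mar 5: 222 on hand, pool $2,525.10 (≈ $11.3743 each)
Mar 7, sell 112: 112/222 × $2,525.10 → $1,273.92
After Mar 8: 206 on hand, pool $2,321.58 (≈ $11.2698 each)
Mar 9, sell 84: 84/206 × $2,321.58 → $946.66
After Mar 10: 483 on hand, pool $3,974.12 (≈ $8.2280 each)
After Mar 11: 807 on hand, pool $6,096.32 (≈ $7.5543 each)
Mar 14, sell 597: 597/807 × $6,096.32 → $4,509.91
After Mar 15: 409 on hand, pool $2,123.71 (≈ $5.1924 each)
Total COGS = $1,273.92 + $946.66 + $4,509.91 = $6,730.49
Ending inventory (cost pool remaining) = $2,123.71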